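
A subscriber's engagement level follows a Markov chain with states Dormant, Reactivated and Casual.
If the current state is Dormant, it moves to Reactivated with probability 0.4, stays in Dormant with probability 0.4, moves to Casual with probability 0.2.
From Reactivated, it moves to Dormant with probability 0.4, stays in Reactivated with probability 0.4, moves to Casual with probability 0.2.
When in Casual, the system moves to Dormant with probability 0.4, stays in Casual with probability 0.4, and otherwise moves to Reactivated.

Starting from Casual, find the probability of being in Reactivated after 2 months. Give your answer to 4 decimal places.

Sum over the intermediate state after 1 month:
P = P(Casual→Dormant)·P(Dormant→Reactivated) + P(Casual→Reactivated)·P(Reactivated→Reactivated) + P(Casual→Casual)·P(Casual→Reactivated)
  = 0.4×0.4 + 0.2×0.4 + 0.4×0.2
  = 0.1600 + 0.0800 + 0.0800 = 0.3200

0.3200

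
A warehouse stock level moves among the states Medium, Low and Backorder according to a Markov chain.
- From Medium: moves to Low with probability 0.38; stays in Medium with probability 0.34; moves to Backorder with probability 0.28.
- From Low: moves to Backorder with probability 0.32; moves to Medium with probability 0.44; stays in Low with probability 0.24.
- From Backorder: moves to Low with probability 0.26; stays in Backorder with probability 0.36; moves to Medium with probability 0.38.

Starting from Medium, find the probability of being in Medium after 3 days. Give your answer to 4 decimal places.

0.3820

Propagate the distribution vector 3 days from Medium.
After 0 days: (1.0000, 0.0000, 0.0000)
After 1 day: (0.3400, 0.3800, 0.2800)
After 2 days: (0.3892, 0.2932, 0.3176)
After 3 days: (0.3820, 0.3008, 0.3171)
P(in Medium after 3 days) = 0.3820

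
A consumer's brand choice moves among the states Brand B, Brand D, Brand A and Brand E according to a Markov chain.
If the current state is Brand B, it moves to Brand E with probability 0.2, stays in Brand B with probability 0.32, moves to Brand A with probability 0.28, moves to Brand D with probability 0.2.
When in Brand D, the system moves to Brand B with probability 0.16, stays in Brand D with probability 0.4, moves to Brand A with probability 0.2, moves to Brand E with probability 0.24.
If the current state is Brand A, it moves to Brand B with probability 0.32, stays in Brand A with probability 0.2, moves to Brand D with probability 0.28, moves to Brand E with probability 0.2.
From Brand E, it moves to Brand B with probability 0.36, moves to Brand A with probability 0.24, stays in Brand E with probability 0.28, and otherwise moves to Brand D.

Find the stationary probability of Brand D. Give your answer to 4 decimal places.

0.2504

Let the stationary distribution be π with π = πP and π_1 + π_2 + π_3 + π_4 = 1.
π_1 = 0.32·π_1 + 0.16·π_2 + 0.32·π_3 + 0.36·π_4
π_2 = 0.2·π_1 + 0.4·π_2 + 0.28·π_3 + 0.12·π_4
π_3 = 0.28·π_1 + 0.2·π_2 + 0.2·π_3 + 0.24·π_4
Solving with the normalization constraint gives π = (0.2891, 0.2504, 0.2323, 0.2283).
So the stationary probability of Brand D is 0.2504.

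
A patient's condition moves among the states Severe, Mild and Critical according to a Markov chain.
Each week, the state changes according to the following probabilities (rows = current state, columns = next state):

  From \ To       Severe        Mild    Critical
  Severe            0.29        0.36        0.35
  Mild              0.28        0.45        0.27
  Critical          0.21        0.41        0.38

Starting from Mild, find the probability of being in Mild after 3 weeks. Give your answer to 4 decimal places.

Propagate the distribution vector 3 weeks from Mild.
After 0 weeks: (0.0000, 1.0000, 0.0000)
After 1 week: (0.2800, 0.4500, 0.2700)
After 2 weeks: (0.2639, 0.4140, 0.3221)
After 3 weeks: (0.2601, 0.4134, 0.3265)
P(in Mild after 3 weeks) = 0.4134

0.4134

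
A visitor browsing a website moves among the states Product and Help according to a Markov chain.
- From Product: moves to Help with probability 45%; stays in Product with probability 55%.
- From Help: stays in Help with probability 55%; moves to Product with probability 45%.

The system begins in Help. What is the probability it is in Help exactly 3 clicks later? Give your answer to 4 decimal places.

0.5005

Propagate the distribution vector 3 clicks from Help.
After 0 clicks: (0.0000, 1.0000)
After 1 click: (0.4500, 0.5500)
After 2 clicks: (0.4950, 0.5050)
After 3 clicks: (0.4995, 0.5005)
P(in Help after 3 clicks) = 0.5005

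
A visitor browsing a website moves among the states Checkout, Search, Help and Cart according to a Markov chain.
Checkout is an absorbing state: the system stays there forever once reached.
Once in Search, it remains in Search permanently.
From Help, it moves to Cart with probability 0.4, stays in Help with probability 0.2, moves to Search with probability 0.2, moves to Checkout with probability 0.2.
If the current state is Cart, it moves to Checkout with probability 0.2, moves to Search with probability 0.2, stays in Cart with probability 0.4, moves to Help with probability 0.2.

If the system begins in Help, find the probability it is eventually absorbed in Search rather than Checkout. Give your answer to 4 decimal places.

0.5000

Let h(s) be the probability of absorption at Search starting from transient state s. Then h(Search) = 1 and h(Checkout) = 0. By first-step analysis:
h(Help) = 0.2·0 + 0.2·1 + 0.2·h(Help) + 0.4·h(Cart)
h(Cart) = 0.2·0 + 0.2·1 + 0.2·h(Help) + 0.4·h(Cart)
Solving: h(Help) = 0.5000, h(Cart) = 0.5000.
Starting from Help, the probability is 0.5000.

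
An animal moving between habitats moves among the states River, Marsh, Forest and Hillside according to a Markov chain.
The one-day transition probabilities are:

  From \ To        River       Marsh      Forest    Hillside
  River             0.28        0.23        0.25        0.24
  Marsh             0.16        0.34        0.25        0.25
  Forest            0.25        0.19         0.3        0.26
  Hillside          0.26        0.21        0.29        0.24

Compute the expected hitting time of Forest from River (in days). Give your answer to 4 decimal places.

3.8506

Let t(s) be the expected number of days to first reach Forest from state s, with t(Forest) = 0. Conditioning on the first day:
t(River) = 1 + 0.28·t(River) + 0.23·t(Marsh) + 0.24·t(Hillside)
t(Marsh) = 1 + 0.16·t(River) + 0.34·t(Marsh) + 0.25·t(Hillside)
t(Hillside) = 1 + 0.26·t(River) + 0.21·t(Marsh) + 0.24·t(Hillside)
Solving: t(River) = 3.8506, t(Marsh) = 3.8488, t(Hillside) = 3.6966.
Expected days from River to Forest: 3.8506.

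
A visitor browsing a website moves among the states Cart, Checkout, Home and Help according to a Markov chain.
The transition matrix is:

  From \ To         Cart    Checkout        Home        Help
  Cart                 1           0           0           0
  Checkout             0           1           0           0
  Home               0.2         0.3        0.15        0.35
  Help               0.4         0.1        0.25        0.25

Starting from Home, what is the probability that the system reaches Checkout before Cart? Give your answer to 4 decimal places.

Let h(s) be the probability of absorption at Checkout starting from transient state s. Then h(Checkout) = 1 and h(Cart) = 0. By first-step analysis:
h(Home) = 0.2·0 + 0.3·1 + 0.15·h(Home) + 0.35·h(Help)
h(Help) = 0.4·0 + 0.1·1 + 0.25·h(Home) + 0.25·h(Help)
Solving: h(Home) = 0.4727, h(Help) = 0.2909.
Starting from Home, the probability is 0.4727.

0.4727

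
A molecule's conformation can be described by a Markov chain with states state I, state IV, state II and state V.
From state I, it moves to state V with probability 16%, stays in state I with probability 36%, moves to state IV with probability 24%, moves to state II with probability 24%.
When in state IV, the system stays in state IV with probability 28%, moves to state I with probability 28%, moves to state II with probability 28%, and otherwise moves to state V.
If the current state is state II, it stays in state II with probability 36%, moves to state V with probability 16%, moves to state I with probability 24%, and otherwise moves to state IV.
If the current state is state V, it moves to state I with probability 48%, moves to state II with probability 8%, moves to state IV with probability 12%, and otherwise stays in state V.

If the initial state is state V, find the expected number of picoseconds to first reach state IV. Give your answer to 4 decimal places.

5.2632

Let t(s) be the expected number of picoseconds to first reach state IV from state s, with t(state IV) = 0. Conditioning on the first picosecond:
t(state I) = 1 + 0.36·t(state I) + 0.24·t(state II) + 0.16·t(state V)
t(state II) = 1 + 0.24·t(state I) + 0.36·t(state II) + 0.16·t(state V)
t(state V) = 1 + 0.48·t(state I) + 0.08·t(state II) + 0.32·t(state V)
Solving: t(state I) = 4.6053, t(state II) = 4.6053, t(state V) = 5.2632.
Expected picoseconds from state V to state IV: 5.2632.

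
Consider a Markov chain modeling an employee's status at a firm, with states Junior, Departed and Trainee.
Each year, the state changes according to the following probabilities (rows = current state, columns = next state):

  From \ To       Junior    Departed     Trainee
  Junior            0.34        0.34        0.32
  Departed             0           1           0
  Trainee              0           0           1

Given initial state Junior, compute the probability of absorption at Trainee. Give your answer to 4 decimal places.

0.4848

Let h(s) be the probability of absorption at Trainee starting from transient state s. Then h(Trainee) = 1 and h(Departed) = 0. By first-step analysis:
h(Junior) = 0.34·h(Junior) + 0.34·0 + 0.32·1
Solving: h(Junior) = 0.4848.
Starting from Junior, the probability is 0.4848.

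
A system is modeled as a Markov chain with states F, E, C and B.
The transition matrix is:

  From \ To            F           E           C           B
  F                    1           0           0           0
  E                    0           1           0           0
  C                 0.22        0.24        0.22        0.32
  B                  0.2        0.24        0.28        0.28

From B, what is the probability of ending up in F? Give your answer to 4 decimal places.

Let h(s) be the probability of absorption at F starting from transient state s. Then h(F) = 1 and h(E) = 0. By first-step analysis:
h(C) = 0.22·1 + 0.24·0 + 0.22·h(C) + 0.32·h(B)
h(B) = 0.2·1 + 0.24·0 + 0.28·h(C) + 0.28·h(B)
Solving: h(C) = 0.4712, h(B) = 0.4610.
Starting from B, the probability is 0.4610.

0.4610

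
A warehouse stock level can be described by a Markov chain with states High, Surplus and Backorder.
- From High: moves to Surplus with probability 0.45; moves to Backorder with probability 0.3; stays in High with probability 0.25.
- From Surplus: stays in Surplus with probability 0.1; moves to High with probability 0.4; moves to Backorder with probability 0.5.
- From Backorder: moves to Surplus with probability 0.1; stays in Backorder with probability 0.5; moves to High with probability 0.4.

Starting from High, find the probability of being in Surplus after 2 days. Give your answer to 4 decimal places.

0.1875

Sum over the intermediate state after 1 day:
P = P(High→High)·P(High→Surplus) + P(High→Surplus)·P(Surplus→Surplus) + P(High→Backorder)·P(Backorder→Surplus)
  = 0.25×0.45 + 0.45×0.1 + 0.3×0.1
  = 0.1125 + 0.0450 + 0.0300 = 0.1875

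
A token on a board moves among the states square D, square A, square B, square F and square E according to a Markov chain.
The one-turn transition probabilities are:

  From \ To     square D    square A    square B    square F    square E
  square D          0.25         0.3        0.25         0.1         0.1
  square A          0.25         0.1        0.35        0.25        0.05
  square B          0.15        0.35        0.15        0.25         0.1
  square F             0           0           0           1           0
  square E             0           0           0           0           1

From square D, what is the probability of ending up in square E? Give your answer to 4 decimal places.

Let h(s) be the probability of absorption at square E starting from transient state s. Then h(square E) = 1 and h(square F) = 0. By first-step analysis:
h(square D) = 0.25·h(square D) + 0.3·h(square A) + 0.25·h(square B) + 0.1·0 + 0.1·1
h(square A) = 0.25·h(square D) + 0.1·h(square A) + 0.35·h(square B) + 0.25·0 + 0.05·1
h(square B) = 0.15·h(square D) + 0.35·h(square A) + 0.15·h(square B) + 0.25·0 + 0.1·1
Solving: h(square D) = 0.3298, h(square A) = 0.2567, h(square B) = 0.2815.
Starting from square D, the probability is 0.3298.

0.3298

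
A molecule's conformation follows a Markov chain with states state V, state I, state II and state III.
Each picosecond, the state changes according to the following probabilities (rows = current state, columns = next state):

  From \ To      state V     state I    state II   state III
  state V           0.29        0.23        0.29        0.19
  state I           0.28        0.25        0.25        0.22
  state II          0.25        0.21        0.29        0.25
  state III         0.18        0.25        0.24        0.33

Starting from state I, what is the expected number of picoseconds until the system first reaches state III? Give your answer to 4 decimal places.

Let t(s) be the expected number of picoseconds to first reach state III from state s, with t(state III) = 0. Conditioning on the first picosecond:
t(state V) = 1 + 0.29·t(state V) + 0.23·t(state I) + 0.29·t(state II)
t(state I) = 1 + 0.28·t(state V) + 0.25·t(state I) + 0.25·t(state II)
t(state II) = 1 + 0.25·t(state V) + 0.21·t(state I) + 0.29·t(state II)
Solving: t(state V) = 4.6790, t(state I) = 4.5471, t(state II) = 4.4009.
Expected picoseconds from state I to state III: 4.5471.

4.5471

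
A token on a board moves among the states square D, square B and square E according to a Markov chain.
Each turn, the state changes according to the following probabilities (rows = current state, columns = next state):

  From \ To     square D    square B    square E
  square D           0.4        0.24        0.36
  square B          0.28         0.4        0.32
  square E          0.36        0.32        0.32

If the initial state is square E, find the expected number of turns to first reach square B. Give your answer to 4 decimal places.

3.4483

Let t(s) be the expected number of turns to first reach square B from state s, with t(square B) = 0. Conditioning on the first turn:
t(square D) = 1 + 0.4·t(square D) + 0.36·t(square E)
t(square E) = 1 + 0.36·t(square D) + 0.32·t(square E)
Solving: t(square D) = 3.7356, t(square E) = 3.4483.
Expected turns from square E to square B: 3.4483.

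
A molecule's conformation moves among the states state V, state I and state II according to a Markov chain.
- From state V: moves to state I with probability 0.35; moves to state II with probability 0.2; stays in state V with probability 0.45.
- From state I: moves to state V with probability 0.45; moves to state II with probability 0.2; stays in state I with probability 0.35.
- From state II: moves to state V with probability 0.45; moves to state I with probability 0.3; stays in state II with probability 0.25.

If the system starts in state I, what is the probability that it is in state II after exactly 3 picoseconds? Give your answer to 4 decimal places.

Propagate the distribution vector 3 picoseconds from state I.
After 0 picoseconds: (0.0000, 1.0000, 0.0000)
After 1 picosecond: (0.4500, 0.3500, 0.2000)
After 2 picoseconds: (0.4500, 0.3400, 0.2100)
After 3 picoseconds: (0.4500, 0.3395, 0.2105)
P(in state II after 3 picoseconds) = 0.2105

0.2105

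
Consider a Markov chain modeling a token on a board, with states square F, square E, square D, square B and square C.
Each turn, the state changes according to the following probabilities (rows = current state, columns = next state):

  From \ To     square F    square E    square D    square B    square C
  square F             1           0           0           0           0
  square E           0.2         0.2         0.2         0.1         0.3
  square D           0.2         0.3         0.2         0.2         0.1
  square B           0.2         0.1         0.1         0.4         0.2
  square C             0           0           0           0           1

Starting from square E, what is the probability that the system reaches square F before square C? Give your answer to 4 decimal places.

Let h(s) be the probability of absorption at square F starting from transient state s. Then h(square F) = 1 and h(square C) = 0. By first-step analysis:
h(square E) = 0.2·1 + 0.2·h(square E) + 0.2·h(square D) + 0.1·h(square B) + 0.3·0
h(square D) = 0.2·1 + 0.3·h(square E) + 0.2·h(square D) + 0.2·h(square B) + 0.1·0
h(square B) = 0.2·1 + 0.1·h(square E) + 0.1·h(square D) + 0.4·h(square B) + 0.2·0
Solving: h(square E) = 0.4479, h(square D) = 0.5426, h(square B) = 0.4984.
Starting from square E, the probability is 0.4479.

0.4479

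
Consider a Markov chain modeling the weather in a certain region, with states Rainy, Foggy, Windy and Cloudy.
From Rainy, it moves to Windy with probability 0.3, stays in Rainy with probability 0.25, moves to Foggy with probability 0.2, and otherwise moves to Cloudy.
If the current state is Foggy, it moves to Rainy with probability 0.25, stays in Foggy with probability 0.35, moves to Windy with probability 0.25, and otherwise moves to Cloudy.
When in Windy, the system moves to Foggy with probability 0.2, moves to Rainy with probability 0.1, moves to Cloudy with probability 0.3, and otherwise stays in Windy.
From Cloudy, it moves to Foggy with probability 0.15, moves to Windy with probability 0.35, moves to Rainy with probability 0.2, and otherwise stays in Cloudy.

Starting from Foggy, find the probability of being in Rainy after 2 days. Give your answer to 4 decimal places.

0.2050

Propagate the distribution vector 2 days from Foggy.
After 0 days: (0.0000, 1.0000, 0.0000, 0.0000)
After 1 day: (0.2500, 0.3500, 0.2500, 0.1500)
After 2 days: (0.2050, 0.2450, 0.3150, 0.2350)
P(in Rainy after 2 days) = 0.2050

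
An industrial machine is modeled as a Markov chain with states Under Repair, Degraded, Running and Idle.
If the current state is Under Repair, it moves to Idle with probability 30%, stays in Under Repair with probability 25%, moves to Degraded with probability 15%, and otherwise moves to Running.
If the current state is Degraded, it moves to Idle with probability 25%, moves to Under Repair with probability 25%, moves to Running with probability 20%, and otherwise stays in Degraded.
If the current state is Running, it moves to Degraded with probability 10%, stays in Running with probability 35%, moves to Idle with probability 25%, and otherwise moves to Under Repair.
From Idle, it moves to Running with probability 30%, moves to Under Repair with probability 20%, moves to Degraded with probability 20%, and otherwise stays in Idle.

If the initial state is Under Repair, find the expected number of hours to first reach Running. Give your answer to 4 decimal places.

Let t(s) be the expected number of hours to first reach Running from state s, with t(Running) = 0. Conditioning on the first hour:
t(Under Repair) = 1 + 0.25·t(Under Repair) + 0.15·t(Degraded) + 0.3·t(Idle)
t(Degraded) = 1 + 0.25·t(Under Repair) + 0.3·t(Degraded) + 0.25·t(Idle)
t(Idle) = 1 + 0.2·t(Under Repair) + 0.2·t(Degraded) + 0.3·t(Idle)
Solving: t(Under Repair) = 3.5632, t(Degraded) = 3.9812, t(Idle) = 3.5841.
Expected hours from Under Repair to Running: 3.5632.

3.5632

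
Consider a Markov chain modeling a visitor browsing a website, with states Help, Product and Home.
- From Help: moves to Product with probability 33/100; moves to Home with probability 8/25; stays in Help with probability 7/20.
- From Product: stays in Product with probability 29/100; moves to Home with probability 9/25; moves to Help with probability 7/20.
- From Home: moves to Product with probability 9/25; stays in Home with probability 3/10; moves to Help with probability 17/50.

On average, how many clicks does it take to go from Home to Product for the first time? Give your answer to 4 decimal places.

Let t(s) be the expected number of clicks to first reach Product from state s, with t(Product) = 0. Conditioning on the first click:
t(Help) = 1 + 0.35·t(Help) + 0.32·t(Home)
t(Home) = 1 + 0.34·t(Help) + 0.3·t(Home)
Solving: t(Help) = 2.9463, t(Home) = 2.8596.
Expected clicks from Home to Product: 2.8596.

2.8596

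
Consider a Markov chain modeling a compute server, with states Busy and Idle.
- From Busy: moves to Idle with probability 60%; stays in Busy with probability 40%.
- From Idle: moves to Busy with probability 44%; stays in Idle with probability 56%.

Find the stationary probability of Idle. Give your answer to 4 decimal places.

0.5769

Let the stationary distribution be π with π = πP and π_1 + π_2 = 1.
π_1 = 0.4·π_1 + 0.44·π_2
Solving with the normalization constraint gives π = (0.4231, 0.5769).
So the stationary probability of Idle is 0.5769.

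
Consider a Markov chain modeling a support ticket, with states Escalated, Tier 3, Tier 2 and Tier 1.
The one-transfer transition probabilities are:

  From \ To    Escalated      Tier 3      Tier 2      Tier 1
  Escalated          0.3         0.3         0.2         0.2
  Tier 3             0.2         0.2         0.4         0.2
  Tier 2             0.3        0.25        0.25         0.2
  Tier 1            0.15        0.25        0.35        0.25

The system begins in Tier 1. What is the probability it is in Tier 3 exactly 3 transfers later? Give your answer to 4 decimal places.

Propagate the distribution vector 3 transfers from Tier 1.
After 0 transfers: (0.0000, 0.0000, 0.0000, 1.0000)
After 1 transfer: (0.1500, 0.2500, 0.3500, 0.2500)
After 2 transfers: (0.2375, 0.2450, 0.3050, 0.2125)
After 3 transfers: (0.2436, 0.2496, 0.2961, 0.2106)
P(in Tier 3 after 3 transfers) = 0.2496

0.2496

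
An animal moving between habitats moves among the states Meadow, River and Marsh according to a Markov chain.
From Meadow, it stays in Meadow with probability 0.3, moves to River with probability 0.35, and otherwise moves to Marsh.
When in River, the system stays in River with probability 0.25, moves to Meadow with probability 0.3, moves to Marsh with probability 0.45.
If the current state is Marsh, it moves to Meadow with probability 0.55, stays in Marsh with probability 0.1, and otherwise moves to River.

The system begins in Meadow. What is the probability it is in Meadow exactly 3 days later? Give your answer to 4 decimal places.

0.3744

Propagate the distribution vector 3 days from Meadow.
After 0 days: (1.0000, 0.0000, 0.0000)
After 1 day: (0.3000, 0.3500, 0.3500)
After 2 days: (0.3875, 0.3150, 0.2975)
After 3 days: (0.3744, 0.3185, 0.3071)
P(in Meadow after 3 days) = 0.3744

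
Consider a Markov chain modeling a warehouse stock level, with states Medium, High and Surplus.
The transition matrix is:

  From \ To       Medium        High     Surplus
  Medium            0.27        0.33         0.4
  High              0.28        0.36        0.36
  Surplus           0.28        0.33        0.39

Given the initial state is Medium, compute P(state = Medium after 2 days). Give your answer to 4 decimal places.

Sum over the intermediate state after 1 day:
P = P(Medium→Medium)·P(Medium→Medium) + P(Medium→High)·P(High→Medium) + P(Medium→Surplus)·P(Surplus→Medium)
  = 0.27×0.27 + 0.33×0.28 + 0.4×0.28
  = 0.0729 + 0.0924 + 0.1120 = 0.2773

0.2773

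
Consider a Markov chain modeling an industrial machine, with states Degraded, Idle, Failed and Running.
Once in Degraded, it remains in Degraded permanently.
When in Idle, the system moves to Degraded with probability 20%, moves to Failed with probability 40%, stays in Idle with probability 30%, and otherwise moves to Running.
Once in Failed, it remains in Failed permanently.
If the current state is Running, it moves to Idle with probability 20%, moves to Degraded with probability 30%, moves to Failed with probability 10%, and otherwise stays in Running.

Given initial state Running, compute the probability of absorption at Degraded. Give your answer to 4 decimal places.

Let h(s) be the probability of absorption at Degraded starting from transient state s. Then h(Degraded) = 1 and h(Failed) = 0. By first-step analysis:
h(Idle) = 0.2·1 + 0.3·h(Idle) + 0.4·0 + 0.1·h(Running)
h(Running) = 0.3·1 + 0.2·h(Idle) + 0.1·0 + 0.4·h(Running)
Solving: h(Idle) = 0.3750, h(Running) = 0.6250.
Starting from Running, the probability is 0.6250.

0.6250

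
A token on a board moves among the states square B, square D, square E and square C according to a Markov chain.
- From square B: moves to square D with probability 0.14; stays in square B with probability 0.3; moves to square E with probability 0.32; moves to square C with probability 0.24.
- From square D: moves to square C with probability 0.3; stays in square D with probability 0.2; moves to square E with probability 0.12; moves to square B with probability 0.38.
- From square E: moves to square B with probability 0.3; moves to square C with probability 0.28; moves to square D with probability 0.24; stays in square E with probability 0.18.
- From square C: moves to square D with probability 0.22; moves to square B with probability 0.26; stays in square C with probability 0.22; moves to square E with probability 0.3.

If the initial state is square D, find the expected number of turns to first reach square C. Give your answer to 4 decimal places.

Let t(s) be the expected number of turns to first reach square C from state s, with t(square C) = 0. Conditioning on the first turn:
t(square B) = 1 + 0.3·t(square B) + 0.14·t(square D) + 0.32·t(square E)
t(square D) = 1 + 0.38·t(square B) + 0.2·t(square D) + 0.12·t(square E)
t(square E) = 1 + 0.3·t(square B) + 0.24·t(square D) + 0.18·t(square E)
Solving: t(square B) = 3.8384, t(square D) = 3.6260, t(square E) = 3.6851.
Expected turns from square D to square C: 3.6260.

3.6260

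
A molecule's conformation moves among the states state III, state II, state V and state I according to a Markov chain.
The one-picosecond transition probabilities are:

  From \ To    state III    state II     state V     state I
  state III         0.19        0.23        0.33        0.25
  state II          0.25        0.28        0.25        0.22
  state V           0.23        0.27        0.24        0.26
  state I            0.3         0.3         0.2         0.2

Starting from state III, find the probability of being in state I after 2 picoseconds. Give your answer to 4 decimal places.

Propagate the distribution vector 2 picoseconds from state III.
After 0 picoseconds: (1.0000, 0.0000, 0.0000, 0.0000)
After 1 picosecond: (0.1900, 0.2300, 0.3300, 0.2500)
After 2 picoseconds: (0.2445, 0.2722, 0.2494, 0.2339)
P(in state I after 2 picoseconds) = 0.2339

0.2339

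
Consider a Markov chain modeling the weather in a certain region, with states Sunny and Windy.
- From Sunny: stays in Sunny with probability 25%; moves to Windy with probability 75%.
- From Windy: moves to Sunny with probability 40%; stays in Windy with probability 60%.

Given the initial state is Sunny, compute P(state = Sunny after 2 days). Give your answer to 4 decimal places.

Sum over the intermediate state after 1 day:
P = P(Sunny→Sunny)·P(Sunny→Sunny) + P(Sunny→Windy)·P(Windy→Sunny)
  = 0.25×0.25 + 0.75×0.4
  = 0.0625 + 0.3000 = 0.3625

0.3625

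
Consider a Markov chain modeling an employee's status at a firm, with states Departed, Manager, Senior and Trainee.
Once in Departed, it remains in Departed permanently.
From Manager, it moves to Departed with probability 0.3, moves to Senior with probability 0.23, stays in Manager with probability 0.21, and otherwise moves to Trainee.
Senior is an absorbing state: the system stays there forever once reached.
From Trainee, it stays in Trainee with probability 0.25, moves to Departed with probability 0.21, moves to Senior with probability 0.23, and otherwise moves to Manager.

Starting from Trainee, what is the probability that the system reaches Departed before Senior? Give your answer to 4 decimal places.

Let h(s) be the probability of absorption at Departed starting from transient state s. Then h(Departed) = 1 and h(Senior) = 0. By first-step analysis:
h(Manager) = 0.3·1 + 0.21·h(Manager) + 0.23·0 + 0.26·h(Trainee)
h(Trainee) = 0.21·1 + 0.31·h(Manager) + 0.23·0 + 0.25·h(Trainee)
Solving: h(Manager) = 0.5462, h(Trainee) = 0.5058.
Starting from Trainee, the probability is 0.5058.

0.5058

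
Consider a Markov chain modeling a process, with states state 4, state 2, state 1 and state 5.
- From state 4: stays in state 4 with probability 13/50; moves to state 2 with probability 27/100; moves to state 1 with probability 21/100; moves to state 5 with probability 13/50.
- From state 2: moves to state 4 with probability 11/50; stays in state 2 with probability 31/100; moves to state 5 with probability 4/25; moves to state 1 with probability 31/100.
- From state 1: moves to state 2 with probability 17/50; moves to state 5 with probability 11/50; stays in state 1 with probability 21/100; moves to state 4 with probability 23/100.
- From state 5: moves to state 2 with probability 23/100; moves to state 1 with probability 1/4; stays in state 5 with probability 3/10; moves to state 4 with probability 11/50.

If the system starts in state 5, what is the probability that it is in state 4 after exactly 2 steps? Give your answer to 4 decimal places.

Propagate the distribution vector 2 steps from state 5.
After 0 steps: (0.0000, 0.0000, 0.0000, 1.0000)
After 1 step: (0.2200, 0.2300, 0.2500, 0.3000)
After 2 steps: (0.2313, 0.2847, 0.2450, 0.2390)
P(in state 4 after 2 steps) = 0.2313

0.2313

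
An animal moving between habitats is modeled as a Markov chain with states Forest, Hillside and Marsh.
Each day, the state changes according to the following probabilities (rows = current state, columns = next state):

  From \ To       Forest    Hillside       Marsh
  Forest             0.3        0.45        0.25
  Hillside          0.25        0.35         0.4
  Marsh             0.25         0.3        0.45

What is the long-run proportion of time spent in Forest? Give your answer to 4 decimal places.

Let the stationary distribution be π with π = πP and π_1 + π_2 + π_3 = 1.
π_1 = 0.3·π_1 + 0.25·π_2 + 0.25·π_3
π_2 = 0.45·π_1 + 0.35·π_2 + 0.3·π_3
Solving with the normalization constraint gives π = (0.2632, 0.3573, 0.3795).
So the stationary probability of Forest is 0.2632.

0.2632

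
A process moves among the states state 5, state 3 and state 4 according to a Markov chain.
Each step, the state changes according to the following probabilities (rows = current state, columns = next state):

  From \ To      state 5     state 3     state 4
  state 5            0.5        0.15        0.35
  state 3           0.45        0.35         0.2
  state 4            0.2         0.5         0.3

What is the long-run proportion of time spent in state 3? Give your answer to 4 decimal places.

Let the stationary distribution be π with π = πP and π_1 + π_2 + π_3 = 1.
π_1 = 0.5·π_1 + 0.45·π_2 + 0.2·π_3
π_2 = 0.15·π_1 + 0.35·π_2 + 0.5·π_3
Solving with the normalization constraint gives π = (0.3978, 0.3137, 0.2885).
So the stationary probability of state 3 is 0.3137.

0.3137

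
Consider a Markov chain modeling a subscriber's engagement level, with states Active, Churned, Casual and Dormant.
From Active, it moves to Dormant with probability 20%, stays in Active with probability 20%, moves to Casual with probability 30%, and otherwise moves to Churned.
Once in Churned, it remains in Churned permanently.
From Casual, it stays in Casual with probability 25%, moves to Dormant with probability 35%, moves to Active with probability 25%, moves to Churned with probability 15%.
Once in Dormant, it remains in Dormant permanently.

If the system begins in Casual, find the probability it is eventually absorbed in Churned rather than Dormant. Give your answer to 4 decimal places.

0.3714

Let h(s) be the probability of absorption at Churned starting from transient state s. Then h(Churned) = 1 and h(Dormant) = 0. By first-step analysis:
h(Active) = 0.2·h(Active) + 0.3·1 + 0.3·h(Casual) + 0.2·0
h(Casual) = 0.25·h(Active) + 0.15·1 + 0.25·h(Casual) + 0.35·0
Solving: h(Active) = 0.5143, h(Casual) = 0.3714.
Starting from Casual, the probability is 0.3714.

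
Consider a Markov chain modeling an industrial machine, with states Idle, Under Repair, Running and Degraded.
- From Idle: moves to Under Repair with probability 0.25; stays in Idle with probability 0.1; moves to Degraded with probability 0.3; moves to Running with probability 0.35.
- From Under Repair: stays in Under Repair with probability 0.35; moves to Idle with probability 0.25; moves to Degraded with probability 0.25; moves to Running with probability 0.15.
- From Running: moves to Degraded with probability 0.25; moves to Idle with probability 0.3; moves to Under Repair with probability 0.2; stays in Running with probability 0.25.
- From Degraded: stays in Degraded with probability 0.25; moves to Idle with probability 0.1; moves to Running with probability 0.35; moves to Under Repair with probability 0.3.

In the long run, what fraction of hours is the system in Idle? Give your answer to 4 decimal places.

Let the stationary distribution be π with π = πP and π_1 + π_2 + π_3 + π_4 = 1.
π_1 = 0.1·π_1 + 0.25·π_2 + 0.3·π_3 + 0.1·π_4
π_2 = 0.25·π_1 + 0.35·π_2 + 0.2·π_3 + 0.3·π_4
π_3 = 0.35·π_1 + 0.15·π_2 + 0.25·π_3 + 0.35·π_4
Solving with the normalization constraint gives π = (0.1952, 0.2773, 0.2678, 0.2598).
So the stationary probability of Idle is 0.1952.

0.1952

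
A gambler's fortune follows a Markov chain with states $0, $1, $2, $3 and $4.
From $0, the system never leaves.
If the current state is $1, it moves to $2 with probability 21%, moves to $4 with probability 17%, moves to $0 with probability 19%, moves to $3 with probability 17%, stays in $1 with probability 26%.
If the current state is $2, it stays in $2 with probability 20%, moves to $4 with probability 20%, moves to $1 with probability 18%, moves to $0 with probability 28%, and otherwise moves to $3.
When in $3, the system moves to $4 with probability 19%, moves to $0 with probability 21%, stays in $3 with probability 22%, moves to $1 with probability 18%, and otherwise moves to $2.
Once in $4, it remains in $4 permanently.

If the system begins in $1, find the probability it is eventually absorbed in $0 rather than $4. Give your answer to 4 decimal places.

0.5413

Let h(s) be the probability of absorption at $0 starting from transient state s. Then h($0) = 1 and h($4) = 0. By first-step analysis:
h($1) = 0.19·1 + 0.26·h($1) + 0.21·h($2) + 0.17·h($3) + 0.17·0
h($2) = 0.28·1 + 0.18·h($1) + 0.2·h($2) + 0.14·h($3) + 0.2·0
h($3) = 0.21·1 + 0.18·h($1) + 0.2·h($2) + 0.22·h($3) + 0.19·0
Solving: h($1) = 0.5413, h($2) = 0.5662, h($3) = 0.5393.
Starting from $1, the probability is 0.5413.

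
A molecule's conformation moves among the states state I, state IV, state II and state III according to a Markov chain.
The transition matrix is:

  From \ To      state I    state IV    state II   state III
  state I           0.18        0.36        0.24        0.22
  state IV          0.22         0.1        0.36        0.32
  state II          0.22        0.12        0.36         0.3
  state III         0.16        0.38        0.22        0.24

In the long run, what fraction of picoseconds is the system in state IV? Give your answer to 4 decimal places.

Let the stationary distribution be π with π = πP and π_1 + π_2 + π_3 + π_4 = 1.
π_1 = 0.18·π_1 + 0.22·π_2 + 0.22·π_3 + 0.16·π_4
π_2 = 0.36·π_1 + 0.1·π_2 + 0.12·π_3 + 0.38·π_4
π_3 = 0.24·π_1 + 0.36·π_2 + 0.36·π_3 + 0.22·π_4
Solving with the normalization constraint gives π = (0.1958, 0.2332, 0.2983, 0.2726).
So the stationary probability of state IV is 0.2332.

0.2332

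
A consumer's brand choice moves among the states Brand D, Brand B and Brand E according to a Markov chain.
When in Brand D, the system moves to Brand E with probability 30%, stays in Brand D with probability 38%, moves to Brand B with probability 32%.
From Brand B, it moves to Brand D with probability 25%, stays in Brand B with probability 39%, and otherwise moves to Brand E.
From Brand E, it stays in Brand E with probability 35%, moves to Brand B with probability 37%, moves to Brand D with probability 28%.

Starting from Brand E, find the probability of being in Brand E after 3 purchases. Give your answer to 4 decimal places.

0.3388

Propagate the distribution vector 3 purchases from Brand E.
After 0 purchases: (0.0000, 0.0000, 1.0000)
After 1 purchase: (0.2800, 0.3700, 0.3500)
After 2 purchases: (0.2969, 0.3634, 0.3397)
After 3 purchases: (0.2988, 0.3624, 0.3388)
P(in Brand E after 3 purchases) = 0.3388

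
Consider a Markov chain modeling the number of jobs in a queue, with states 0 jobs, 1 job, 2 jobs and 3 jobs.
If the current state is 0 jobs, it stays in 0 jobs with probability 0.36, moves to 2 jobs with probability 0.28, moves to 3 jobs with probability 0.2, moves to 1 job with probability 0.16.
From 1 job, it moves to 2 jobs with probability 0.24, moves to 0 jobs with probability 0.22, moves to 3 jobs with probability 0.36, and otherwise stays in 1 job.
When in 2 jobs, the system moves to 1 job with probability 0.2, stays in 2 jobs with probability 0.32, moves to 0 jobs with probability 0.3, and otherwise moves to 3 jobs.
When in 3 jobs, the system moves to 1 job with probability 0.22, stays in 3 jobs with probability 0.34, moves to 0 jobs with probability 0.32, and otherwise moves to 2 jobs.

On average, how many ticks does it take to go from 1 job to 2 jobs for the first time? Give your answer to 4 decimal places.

4.6556

Let t(s) be the expected number of ticks to first reach 2 jobs from state s, with t(2 jobs) = 0. Conditioning on the first tick:
t(0 jobs) = 1 + 0.36·t(0 jobs) + 0.16·t(1 job) + 0.2·t(3 jobs)
t(1 job) = 1 + 0.22·t(0 jobs) + 0.18·t(1 job) + 0.36·t(3 jobs)
t(3 jobs) = 1 + 0.32·t(0 jobs) + 0.22·t(1 job) + 0.34·t(3 jobs)
Solving: t(0 jobs) = 4.3428, t(1 job) = 4.6556, t(3 jobs) = 5.1726.
Expected ticks from 1 job to 2 jobs: 4.6556.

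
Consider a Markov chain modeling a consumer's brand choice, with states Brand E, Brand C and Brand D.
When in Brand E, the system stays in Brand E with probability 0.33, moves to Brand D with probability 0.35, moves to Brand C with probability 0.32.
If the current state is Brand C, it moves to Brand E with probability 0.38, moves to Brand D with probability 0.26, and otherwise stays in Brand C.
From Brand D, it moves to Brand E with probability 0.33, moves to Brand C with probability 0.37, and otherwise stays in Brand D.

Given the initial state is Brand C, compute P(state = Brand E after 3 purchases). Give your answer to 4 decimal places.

Propagate the distribution vector 3 purchases from Brand C.
After 0 purchases: (0.0000, 1.0000, 0.0000)
After 1 purchase: (0.3800, 0.3600, 0.2600)
After 2 purchases: (0.3480, 0.3474, 0.3046)
After 3 purchases: (0.3474, 0.3491, 0.3035)
P(in Brand E after 3 purchases) = 0.3474

0.3474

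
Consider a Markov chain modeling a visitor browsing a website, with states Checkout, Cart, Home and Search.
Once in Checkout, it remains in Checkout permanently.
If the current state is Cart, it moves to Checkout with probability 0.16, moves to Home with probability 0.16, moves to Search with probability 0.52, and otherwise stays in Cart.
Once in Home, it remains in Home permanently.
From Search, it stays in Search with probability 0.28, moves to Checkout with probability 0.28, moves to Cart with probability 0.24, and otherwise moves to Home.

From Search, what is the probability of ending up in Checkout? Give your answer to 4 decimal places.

Let h(s) be the probability of absorption at Checkout starting from transient state s. Then h(Checkout) = 1 and h(Home) = 0. By first-step analysis:
h(Cart) = 0.16·1 + 0.16·h(Cart) + 0.16·0 + 0.52·h(Search)
h(Search) = 0.28·1 + 0.24·h(Cart) + 0.2·0 + 0.28·h(Search)
Solving: h(Cart) = 0.5433, h(Search) = 0.5700.
Starting from Search, the probability is 0.5700.

0.5700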